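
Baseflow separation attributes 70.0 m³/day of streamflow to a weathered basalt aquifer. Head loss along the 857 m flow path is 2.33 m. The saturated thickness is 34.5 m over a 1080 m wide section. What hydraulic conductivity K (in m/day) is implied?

Cross-sectional area A = 1080 × 34.5 = 37260 m².
Hydraulic gradient i = Δh / L = 2.33 / 857 = 0.002719.
From Q = K·A·i, K = Q / (A·i) = 70.0 / (37260 × 0.002719) = 0.6910 m/day.

0.691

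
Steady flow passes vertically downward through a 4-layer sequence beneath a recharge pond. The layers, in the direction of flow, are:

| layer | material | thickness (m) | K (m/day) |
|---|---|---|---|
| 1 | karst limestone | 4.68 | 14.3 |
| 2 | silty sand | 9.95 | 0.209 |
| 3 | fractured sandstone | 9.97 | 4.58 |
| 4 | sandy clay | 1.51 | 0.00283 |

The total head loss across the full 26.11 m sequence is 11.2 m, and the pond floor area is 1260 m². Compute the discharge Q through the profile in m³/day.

Flow is perpendicular to layering, so the layers act in series and the equivalent K is the thickness-weighted harmonic mean.
Total thickness L = 4.68 + 9.95 + 9.97 + 1.51 = 26.11 m.
Σ(b_i/K_i) = 4.68/14.3 + 9.95/0.209 + 9.97/4.58 + 1.51/0.00283 = 583.7 d.
K_eq = L / Σ(b_i/K_i) = 26.11 / 583.7 = 0.04473 m/day.
Q = K_eq · A · (Δh/L) = 0.04473 × 1260 × (11.2/26.11) = 24.18 m³/day.

24.2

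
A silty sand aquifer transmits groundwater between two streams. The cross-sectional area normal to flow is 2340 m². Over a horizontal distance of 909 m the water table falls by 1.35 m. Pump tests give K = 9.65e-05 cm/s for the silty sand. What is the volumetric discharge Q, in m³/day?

0.290

Convert K: 9.65e-05 cm/s × 864 = 0.08338 m/day.
Hydraulic gradient i = Δh / L = 1.35 / 909 = 0.001485.
Darcy's law: Q = K · A · i = 0.08338 × 2340 × 0.001485 = 0.2898 m³/day.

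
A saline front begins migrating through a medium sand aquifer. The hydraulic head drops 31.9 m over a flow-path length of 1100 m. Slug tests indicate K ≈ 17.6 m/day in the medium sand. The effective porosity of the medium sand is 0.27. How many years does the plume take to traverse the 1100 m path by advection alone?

Hydraulic gradient i = Δh / L = 31.9 / 1100 = 0.02900.
Darcy flux q = K · i = 17.60 × 0.02900 = 0.5104 m/day.
Seepage velocity v = q / n_e = 0.5104 / 0.27 = 1.890 m/day.
Travel time t = L / v = 1100 / 1.890 = 581.9 days = 1.593 years.

1.59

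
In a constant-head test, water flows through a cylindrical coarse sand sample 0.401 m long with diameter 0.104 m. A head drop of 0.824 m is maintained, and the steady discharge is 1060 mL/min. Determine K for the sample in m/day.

87.4

Cross-sectional area A = π·(d/2)² = π × (0.104/2)² = 0.008495 m².
Convert discharge: 1060 mL/min = 1.767e-05 m³/s.
Darcy's law rearranged: K = Q·L / (A·Δh) = 1.767e-05 × 0.401 / (0.008495 × 0.824) = 0.001012 m/s = 87.44 m/day.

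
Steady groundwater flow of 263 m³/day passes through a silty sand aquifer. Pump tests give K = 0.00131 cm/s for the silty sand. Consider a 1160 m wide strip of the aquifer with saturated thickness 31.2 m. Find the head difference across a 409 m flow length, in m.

2.63

Convert K: 0.00131 cm/s × 864 = 1.132 m/day.
Cross-sectional area A = 1160 × 31.2 = 36192 m².
From Q = K·A·i, i = Q / (K·A) = 263 / (1.132 × 36192) = 0.006420.
Head loss Δh = i · L = 0.006420 × 409 = 2.626 m.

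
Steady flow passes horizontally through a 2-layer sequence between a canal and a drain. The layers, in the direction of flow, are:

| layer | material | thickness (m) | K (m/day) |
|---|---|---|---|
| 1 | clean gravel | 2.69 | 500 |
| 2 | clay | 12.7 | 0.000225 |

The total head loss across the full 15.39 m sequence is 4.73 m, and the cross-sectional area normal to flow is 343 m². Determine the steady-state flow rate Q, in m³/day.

0.0287

Flow is perpendicular to layering, so the layers act in series and the equivalent K is the thickness-weighted harmonic mean.
Total thickness L = 2.69 + 12.7 = 15.39 m.
Σ(b_i/K_i) = 2.69/500 + 12.7/0.000225 = 56444 d.
K_eq = L / Σ(b_i/K_i) = 15.39 / 56444 = 0.0002727 m/day.
Q = K_eq · A · (Δh/L) = 0.0002727 × 343 × (4.73/15.39) = 0.02874 m³/day.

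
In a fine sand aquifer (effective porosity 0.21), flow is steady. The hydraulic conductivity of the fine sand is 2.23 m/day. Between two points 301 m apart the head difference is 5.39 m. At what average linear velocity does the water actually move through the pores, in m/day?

0.190

Hydraulic gradient i = Δh / L = 5.39 / 301 = 0.01791.
Darcy flux q = K · i = 2.230 × 0.01791 = 0.03993 m/day.
Seepage velocity v = q / n_e = 0.03993 / 0.21 = 0.1902 m/day.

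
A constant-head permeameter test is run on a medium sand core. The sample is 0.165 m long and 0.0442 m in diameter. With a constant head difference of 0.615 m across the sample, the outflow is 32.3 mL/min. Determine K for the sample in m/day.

Cross-sectional area A = π·(d/2)² = π × (0.0442/2)² = 0.001534 m².
Convert discharge: 32.3 mL/min = 5.383e-07 m³/s.
Darcy's law rearranged: K = Q·L / (A·Δh) = 5.383e-07 × 0.165 / (0.001534 × 0.615) = 9.413e-05 m/s = 8.133 m/day.

8.13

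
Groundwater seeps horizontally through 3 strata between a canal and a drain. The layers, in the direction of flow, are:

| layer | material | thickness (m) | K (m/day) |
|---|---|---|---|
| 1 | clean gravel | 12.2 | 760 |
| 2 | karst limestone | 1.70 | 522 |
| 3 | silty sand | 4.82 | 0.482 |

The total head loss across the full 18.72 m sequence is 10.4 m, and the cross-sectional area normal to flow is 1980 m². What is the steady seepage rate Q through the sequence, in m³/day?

2060

Flow is perpendicular to layering, so the layers act in series and the equivalent K is the thickness-weighted harmonic mean.
Total thickness L = 12.2 + 1.70 + 4.82 = 18.72 m.
Σ(b_i/K_i) = 12.2/760 + 1.70/522 + 4.82/0.482 = 10.02 d.
K_eq = L / Σ(b_i/K_i) = 18.72 / 10.02 = 1.868 m/day.
Q = K_eq · A · (Δh/L) = 1.868 × 1980 × (10.4/18.72) = 2055 m³/day.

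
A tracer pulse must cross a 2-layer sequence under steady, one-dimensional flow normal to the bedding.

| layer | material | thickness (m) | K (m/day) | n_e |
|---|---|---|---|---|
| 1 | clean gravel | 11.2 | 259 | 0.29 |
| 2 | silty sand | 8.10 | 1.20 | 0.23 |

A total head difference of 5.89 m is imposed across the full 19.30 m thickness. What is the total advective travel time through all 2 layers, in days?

With flow normal to the layers, continuity requires the same specific discharge q through every layer.
Σ(b_i/K_i) = 11.2/259 + 8.10/1.20 = 6.793 d.
q = Δh / Σ(b_i/K_i) = 5.89 / 6.793 = 0.8670 m/day.
In each layer the seepage velocity is v_i = q/n_i, so the layer transit time is t_i = b_i·n_i / q:
  layer 1 (clean gravel): t_1 = 11.2 × 0.29 / 0.8670 = 3.746 d
  layer 2 (silty sand): t_2 = 8.10 × 0.23 / 0.8670 = 2.149 d
Total t = Σ t_i = 5.895 days.

5.89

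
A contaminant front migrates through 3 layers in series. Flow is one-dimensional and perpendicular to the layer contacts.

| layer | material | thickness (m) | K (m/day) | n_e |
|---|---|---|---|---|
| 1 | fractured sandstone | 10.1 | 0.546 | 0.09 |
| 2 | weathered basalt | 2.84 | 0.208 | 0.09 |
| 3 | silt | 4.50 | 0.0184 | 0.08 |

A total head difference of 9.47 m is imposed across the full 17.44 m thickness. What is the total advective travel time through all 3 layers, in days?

With flow normal to the layers, continuity requires the same specific discharge q through every layer.
Σ(b_i/K_i) = 10.1/0.546 + 2.84/0.208 + 4.50/0.0184 = 276.7 d.
q = Δh / Σ(b_i/K_i) = 9.47 / 276.7 = 0.03422 m/day.
In each layer the seepage velocity is v_i = q/n_i, so the layer transit time is t_i = b_i·n_i / q:
  layer 1 (fractured sandstone): t_1 = 10.1 × 0.09 / 0.03422 = 26.56 d
  layer 2 (weathered basalt): t_2 = 2.84 × 0.09 / 0.03422 = 7.469 d
  layer 3 (silt): t_3 = 4.50 × 0.08 / 0.03422 = 10.52 d
Total t = Σ t_i = 44.55 days.

44.5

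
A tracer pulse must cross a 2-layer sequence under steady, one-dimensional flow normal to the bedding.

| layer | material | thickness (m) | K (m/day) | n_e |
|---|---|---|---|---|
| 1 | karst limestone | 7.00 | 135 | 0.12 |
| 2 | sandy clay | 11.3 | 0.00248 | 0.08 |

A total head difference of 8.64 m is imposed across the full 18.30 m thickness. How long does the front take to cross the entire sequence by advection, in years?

With flow normal to the layers, continuity requires the same specific discharge q through every layer.
Σ(b_i/K_i) = 7.00/135 + 11.3/0.00248 = 4557 d.
q = Δh / Σ(b_i/K_i) = 8.64 / 4557 = 0.001896 m/day.
In each layer the seepage velocity is v_i = q/n_i, so the layer transit time is t_i = b_i·n_i / q:
  layer 1 (karst limestone): t_1 = 7.00 × 0.12 / 0.001896 = 443.0 d
  layer 2 (sandy clay): t_2 = 11.3 × 0.08 / 0.001896 = 476.7 d
Total t = Σ t_i = 919.7 days = 2.518 years.

2.52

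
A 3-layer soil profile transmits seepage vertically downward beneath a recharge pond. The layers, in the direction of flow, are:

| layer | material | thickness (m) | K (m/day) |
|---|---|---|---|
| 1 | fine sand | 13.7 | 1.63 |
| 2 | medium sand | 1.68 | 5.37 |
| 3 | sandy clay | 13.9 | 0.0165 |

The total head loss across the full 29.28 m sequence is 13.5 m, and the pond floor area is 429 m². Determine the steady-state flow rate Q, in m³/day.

Flow is perpendicular to layering, so the layers act in series and the equivalent K is the thickness-weighted harmonic mean.
Total thickness L = 13.7 + 1.68 + 13.9 = 29.28 m.
Σ(b_i/K_i) = 13.7/1.63 + 1.68/5.37 + 13.9/0.0165 = 851.1 d.
K_eq = L / Σ(b_i/K_i) = 29.28 / 851.1 = 0.03440 m/day.
Q = K_eq · A · (Δh/L) = 0.03440 × 429 × (13.5/29.28) = 6.804 m³/day.

6.80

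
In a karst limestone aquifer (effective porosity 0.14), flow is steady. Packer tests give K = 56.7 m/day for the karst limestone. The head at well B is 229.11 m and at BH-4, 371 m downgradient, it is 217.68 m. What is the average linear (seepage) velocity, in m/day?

Hydraulic gradient i = (229.11 − 217.68) / 371 = 11.43 / 371 = 0.03081.
Darcy flux q = K · i = 56.70 × 0.03081 = 1.747 m/day.
Seepage velocity v = q / n_e = 1.747 / 0.14 = 12.48 m/day.

12.5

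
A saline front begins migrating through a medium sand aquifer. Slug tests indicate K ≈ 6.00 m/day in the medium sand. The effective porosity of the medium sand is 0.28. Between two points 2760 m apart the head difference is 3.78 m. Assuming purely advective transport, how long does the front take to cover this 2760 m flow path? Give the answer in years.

Hydraulic gradient i = Δh / L = 3.78 / 2760 = 0.001370.
Darcy flux q = K · i = 6.000 × 0.001370 = 0.008217 m/day.
Seepage velocity v = q / n_e = 0.008217 / 0.28 = 0.02935 m/day.
Travel time t = L / v = 2760 / 0.02935 = 94044 days = 257.5 years.

257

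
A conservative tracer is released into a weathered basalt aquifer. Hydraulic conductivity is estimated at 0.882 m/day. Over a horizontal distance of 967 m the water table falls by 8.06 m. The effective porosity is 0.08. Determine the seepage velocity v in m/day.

0.0919

Hydraulic gradient i = Δh / L = 8.06 / 967 = 0.008335.
Darcy flux q = K · i = 0.8820 × 0.008335 = 0.007352 m/day.
Seepage velocity v = q / n_e = 0.007352 / 0.08 = 0.09189 m/day.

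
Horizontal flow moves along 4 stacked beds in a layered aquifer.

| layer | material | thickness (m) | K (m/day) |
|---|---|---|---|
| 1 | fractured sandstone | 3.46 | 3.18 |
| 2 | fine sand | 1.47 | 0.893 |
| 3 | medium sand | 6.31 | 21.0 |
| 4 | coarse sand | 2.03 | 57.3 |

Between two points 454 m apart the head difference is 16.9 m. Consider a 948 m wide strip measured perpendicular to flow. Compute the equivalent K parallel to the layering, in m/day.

19.7

Flow is parallel to layering, so each bed carries its own Darcy discharge and the transmissivities add.
Σ(K_i·b_i) = 3.18×3.46 + 0.893×1.47 + 21.0×6.31 + 57.3×2.03 = 261.1 m²/day.
Total thickness b = 13.27 m, so K_eq = Σ(K_i·b_i)/b = 19.68 m/day.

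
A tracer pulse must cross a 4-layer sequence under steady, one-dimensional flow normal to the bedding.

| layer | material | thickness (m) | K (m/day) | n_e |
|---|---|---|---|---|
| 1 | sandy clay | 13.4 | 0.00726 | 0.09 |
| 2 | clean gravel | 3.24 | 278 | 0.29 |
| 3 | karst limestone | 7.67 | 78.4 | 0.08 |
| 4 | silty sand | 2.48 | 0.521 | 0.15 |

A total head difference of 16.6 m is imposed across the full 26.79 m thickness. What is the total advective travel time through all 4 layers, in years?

With flow normal to the layers, continuity requires the same specific discharge q through every layer.
Σ(b_i/K_i) = 13.4/0.00726 + 3.24/278 + 7.67/78.4 + 2.48/0.521 = 1851 d.
q = Δh / Σ(b_i/K_i) = 16.6 / 1851 = 0.008970 m/day.
In each layer the seepage velocity is v_i = q/n_i, so the layer transit time is t_i = b_i·n_i / q:
  layer 1 (sandy clay): t_1 = 13.4 × 0.09 / 0.008970 = 134.4 d
  layer 2 (clean gravel): t_2 = 3.24 × 0.29 / 0.008970 = 104.7 d
  layer 3 (karst limestone): t_3 = 7.67 × 0.08 / 0.008970 = 68.41 d
  layer 4 (silty sand): t_4 = 2.48 × 0.15 / 0.008970 = 41.47 d
Total t = Σ t_i = 349.1 days = 0.9557 years.

0.956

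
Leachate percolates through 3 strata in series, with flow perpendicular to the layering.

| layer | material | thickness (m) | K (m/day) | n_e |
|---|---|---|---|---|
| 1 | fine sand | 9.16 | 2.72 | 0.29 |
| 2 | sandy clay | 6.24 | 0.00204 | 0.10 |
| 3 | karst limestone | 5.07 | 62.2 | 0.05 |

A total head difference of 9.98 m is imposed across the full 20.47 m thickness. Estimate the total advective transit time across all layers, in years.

2.97

With flow normal to the layers, continuity requires the same specific discharge q through every layer.
Σ(b_i/K_i) = 9.16/2.72 + 6.24/0.00204 + 5.07/62.2 = 3062 d.
q = Δh / Σ(b_i/K_i) = 9.98 / 3062 = 0.003259 m/day.
In each layer the seepage velocity is v_i = q/n_i, so the layer transit time is t_i = b_i·n_i / q:
  layer 1 (fine sand): t_1 = 9.16 × 0.29 / 0.003259 = 815.1 d
  layer 2 (sandy clay): t_2 = 6.24 × 0.10 / 0.003259 = 191.5 d
  layer 3 (karst limestone): t_3 = 5.07 × 0.05 / 0.003259 = 77.78 d
Total t = Σ t_i = 1084 days = 2.969 years.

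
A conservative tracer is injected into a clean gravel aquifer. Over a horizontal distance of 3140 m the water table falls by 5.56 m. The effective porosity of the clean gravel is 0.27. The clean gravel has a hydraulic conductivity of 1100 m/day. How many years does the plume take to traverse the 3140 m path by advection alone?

Hydraulic gradient i = Δh / L = 5.56 / 3140 = 0.001771.
Darcy flux q = K · i = 1100 × 0.001771 = 1.948 m/day.
Seepage velocity v = q / n_e = 1.948 / 0.27 = 7.214 m/day.
Travel time t = L / v = 3140 / 7.214 = 435.3 days = 1.192 years.

1.19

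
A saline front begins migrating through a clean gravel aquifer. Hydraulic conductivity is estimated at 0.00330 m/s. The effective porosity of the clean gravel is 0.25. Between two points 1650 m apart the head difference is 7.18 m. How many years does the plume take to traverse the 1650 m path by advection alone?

Convert K: 0.00330 m/s × 86400 = 285.1 m/day.
Hydraulic gradient i = Δh / L = 7.18 / 1650 = 0.004352.
Darcy flux q = K · i = 285.1 × 0.004352 = 1.241 m/day.
Seepage velocity v = q / n_e = 1.241 / 0.25 = 4.963 m/day.
Travel time t = L / v = 1650 / 4.963 = 332.5 days = 0.9103 years.

0.910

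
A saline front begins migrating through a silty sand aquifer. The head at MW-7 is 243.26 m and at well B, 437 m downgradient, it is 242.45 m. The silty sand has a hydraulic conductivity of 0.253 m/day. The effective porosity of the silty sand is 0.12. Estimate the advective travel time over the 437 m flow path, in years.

Hydraulic gradient i = (243.26 − 242.45) / 437 = 0.81 / 437 = 0.001854.
Darcy flux q = K · i = 0.2530 × 0.001854 = 0.0004689 m/day.
Seepage velocity v = q / n_e = 0.0004689 / 0.12 = 0.003908 m/day.
Travel time t = L / v = 437 / 0.003908 = 1.118e+05 days = 306.2 years.

306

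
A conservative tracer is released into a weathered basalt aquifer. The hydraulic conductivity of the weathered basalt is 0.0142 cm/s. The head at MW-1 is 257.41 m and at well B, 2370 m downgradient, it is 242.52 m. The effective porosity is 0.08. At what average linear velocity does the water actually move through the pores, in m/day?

Convert K: 0.0142 cm/s × 864 = 12.27 m/day.
Hydraulic gradient i = (257.41 − 242.52) / 2370 = 14.89 / 2370 = 0.006283.
Darcy flux q = K · i = 12.27 × 0.006283 = 0.07708 m/day.
Seepage velocity v = q / n_e = 0.07708 / 0.08 = 0.9635 m/day.

0.964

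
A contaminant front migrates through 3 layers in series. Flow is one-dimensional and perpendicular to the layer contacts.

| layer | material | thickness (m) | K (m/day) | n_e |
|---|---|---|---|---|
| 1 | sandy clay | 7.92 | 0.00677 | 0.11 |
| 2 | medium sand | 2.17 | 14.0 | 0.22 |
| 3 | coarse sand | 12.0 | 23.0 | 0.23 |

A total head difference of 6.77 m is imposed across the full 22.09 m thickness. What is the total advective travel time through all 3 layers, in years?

With flow normal to the layers, continuity requires the same specific discharge q through every layer.
Σ(b_i/K_i) = 7.92/0.00677 + 2.17/14.0 + 12.0/23.0 = 1171 d.
q = Δh / Σ(b_i/K_i) = 6.77 / 1171 = 0.005784 m/day.
In each layer the seepage velocity is v_i = q/n_i, so the layer transit time is t_i = b_i·n_i / q:
  layer 1 (sandy clay): t_1 = 7.92 × 0.11 / 0.005784 = 150.6 d
  layer 2 (medium sand): t_2 = 2.17 × 0.22 / 0.005784 = 82.54 d
  layer 3 (coarse sand): t_3 = 12.0 × 0.23 / 0.005784 = 477.2 d
Total t = Σ t_i = 710.4 days = 1.945 years.

1.94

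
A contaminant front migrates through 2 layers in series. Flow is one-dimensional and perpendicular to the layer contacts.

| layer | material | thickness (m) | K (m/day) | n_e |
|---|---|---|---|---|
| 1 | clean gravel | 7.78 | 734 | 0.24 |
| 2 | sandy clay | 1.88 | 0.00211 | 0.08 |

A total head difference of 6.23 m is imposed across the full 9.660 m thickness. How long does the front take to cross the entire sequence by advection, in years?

With flow normal to the layers, continuity requires the same specific discharge q through every layer.
Σ(b_i/K_i) = 7.78/734 + 1.88/0.00211 = 891.0 d.
q = Δh / Σ(b_i/K_i) = 6.23 / 891.0 = 0.006992 m/day.
In each layer the seepage velocity is v_i = q/n_i, so the layer transit time is t_i = b_i·n_i / q:
  layer 1 (clean gravel): t_1 = 7.78 × 0.24 / 0.006992 = 267.0 d
  layer 2 (sandy clay): t_2 = 1.88 × 0.08 / 0.006992 = 21.51 d
Total t = Σ t_i = 288.6 days = 0.7900 years.

0.790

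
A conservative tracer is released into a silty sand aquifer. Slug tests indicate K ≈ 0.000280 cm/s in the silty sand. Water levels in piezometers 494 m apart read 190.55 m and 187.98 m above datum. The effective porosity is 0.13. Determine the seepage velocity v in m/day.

0.00968

Convert K: 0.000280 cm/s × 864 = 0.2419 m/day.
Hydraulic gradient i = (190.55 − 187.98) / 494 = 2.57 / 494 = 0.005202.
Darcy flux q = K · i = 0.2419 × 0.005202 = 0.001259 m/day.
Seepage velocity v = q / n_e = 0.001259 / 0.13 = 0.009681 m/day.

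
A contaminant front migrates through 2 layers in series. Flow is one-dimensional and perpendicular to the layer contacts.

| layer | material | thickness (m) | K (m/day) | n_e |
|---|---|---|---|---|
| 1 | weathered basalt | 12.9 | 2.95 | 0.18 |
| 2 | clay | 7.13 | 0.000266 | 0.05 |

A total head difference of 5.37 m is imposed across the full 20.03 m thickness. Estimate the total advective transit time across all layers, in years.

36.6

With flow normal to the layers, continuity requires the same specific discharge q through every layer.
Σ(b_i/K_i) = 12.9/2.95 + 7.13/0.000266 = 26809 d.
q = Δh / Σ(b_i/K_i) = 5.37 / 26809 = 0.0002003 m/day.
In each layer the seepage velocity is v_i = q/n_i, so the layer transit time is t_i = b_i·n_i / q:
  layer 1 (weathered basalt): t_1 = 12.9 × 0.18 / 0.0002003 = 11592 d
  layer 2 (clay): t_2 = 7.13 × 0.05 / 0.0002003 = 1780 d
Total t = Σ t_i = 13372 days = 36.61 years.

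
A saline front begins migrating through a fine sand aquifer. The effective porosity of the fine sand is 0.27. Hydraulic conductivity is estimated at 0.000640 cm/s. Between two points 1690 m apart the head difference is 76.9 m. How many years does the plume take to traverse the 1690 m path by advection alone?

Convert K: 0.000640 cm/s × 864 = 0.5530 m/day.
Hydraulic gradient i = Δh / L = 76.9 / 1690 = 0.04550.
Darcy flux q = K · i = 0.5530 × 0.04550 = 0.02516 m/day.
Seepage velocity v = q / n_e = 0.02516 / 0.27 = 0.09319 m/day.
Travel time t = L / v = 1690 / 0.09319 = 18135 days = 49.65 years.

49.7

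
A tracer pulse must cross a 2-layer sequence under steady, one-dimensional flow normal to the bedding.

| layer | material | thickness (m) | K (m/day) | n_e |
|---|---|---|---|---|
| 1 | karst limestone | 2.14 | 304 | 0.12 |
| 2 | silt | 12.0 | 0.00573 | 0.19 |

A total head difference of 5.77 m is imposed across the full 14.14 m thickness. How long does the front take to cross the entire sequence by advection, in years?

2.52

With flow normal to the layers, continuity requires the same specific discharge q through every layer.
Σ(b_i/K_i) = 2.14/304 + 12.0/0.00573 = 2094 d.
q = Δh / Σ(b_i/K_i) = 5.77 / 2094 = 0.002755 m/day.
In each layer the seepage velocity is v_i = q/n_i, so the layer transit time is t_i = b_i·n_i / q:
  layer 1 (karst limestone): t_1 = 2.14 × 0.12 / 0.002755 = 93.21 d
  layer 2 (silt): t_2 = 12.0 × 0.19 / 0.002755 = 827.5 d
Total t = Σ t_i = 920.7 days = 2.521 years.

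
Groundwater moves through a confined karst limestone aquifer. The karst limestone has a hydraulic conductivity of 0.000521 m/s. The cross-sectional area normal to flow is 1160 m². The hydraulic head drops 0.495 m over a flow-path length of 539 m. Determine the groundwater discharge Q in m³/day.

48.0

Convert K: 0.000521 m/s × 86400 = 45.01 m/day.
Hydraulic gradient i = Δh / L = 0.495 / 539 = 0.0009184.
Darcy's law: Q = K · A · i = 45.01 × 1160 × 0.0009184 = 47.95 m³/day.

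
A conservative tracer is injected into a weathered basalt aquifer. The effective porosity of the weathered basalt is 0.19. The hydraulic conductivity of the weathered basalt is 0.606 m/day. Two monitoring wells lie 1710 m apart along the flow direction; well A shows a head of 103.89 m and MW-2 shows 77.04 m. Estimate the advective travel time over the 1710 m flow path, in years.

93.5

Hydraulic gradient i = (103.89 − 77.04) / 1710 = 26.85 / 1710 = 0.01570.
Darcy flux q = K · i = 0.6060 × 0.01570 = 0.009515 m/day.
Seepage velocity v = q / n_e = 0.009515 / 0.19 = 0.05008 m/day.
Travel time t = L / v = 1710 / 0.05008 = 34145 days = 93.48 years.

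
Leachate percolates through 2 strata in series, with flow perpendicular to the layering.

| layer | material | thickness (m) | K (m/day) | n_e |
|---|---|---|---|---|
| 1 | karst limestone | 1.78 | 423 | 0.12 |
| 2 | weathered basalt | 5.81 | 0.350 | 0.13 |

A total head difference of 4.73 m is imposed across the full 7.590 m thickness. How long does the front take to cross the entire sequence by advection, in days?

3.40

With flow normal to the layers, continuity requires the same specific discharge q through every layer.
Σ(b_i/K_i) = 1.78/423 + 5.81/0.350 = 16.60 d.
q = Δh / Σ(b_i/K_i) = 4.73 / 16.60 = 0.2849 m/day.
In each layer the seepage velocity is v_i = q/n_i, so the layer transit time is t_i = b_i·n_i / q:
  layer 1 (karst limestone): t_1 = 1.78 × 0.12 / 0.2849 = 0.7498 d
  layer 2 (weathered basalt): t_2 = 5.81 × 0.13 / 0.2849 = 2.651 d
Total t = Σ t_i = 3.401 days.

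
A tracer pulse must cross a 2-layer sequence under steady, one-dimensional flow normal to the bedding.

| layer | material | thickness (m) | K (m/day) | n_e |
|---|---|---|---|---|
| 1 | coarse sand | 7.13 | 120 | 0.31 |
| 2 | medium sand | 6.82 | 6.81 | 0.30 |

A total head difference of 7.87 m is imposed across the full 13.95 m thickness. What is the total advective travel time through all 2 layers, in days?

With flow normal to the layers, continuity requires the same specific discharge q through every layer.
Σ(b_i/K_i) = 7.13/120 + 6.82/6.81 = 1.061 d.
q = Δh / Σ(b_i/K_i) = 7.87 / 1.061 = 7.418 m/day.
In each layer the seepage velocity is v_i = q/n_i, so the layer transit time is t_i = b_i·n_i / q:
  layer 1 (coarse sand): t_1 = 7.13 × 0.31 / 7.418 = 0.2980 d
  layer 2 (medium sand): t_2 = 6.82 × 0.30 / 7.418 = 0.2758 d
Total t = Σ t_i = 0.5738 days.

0.574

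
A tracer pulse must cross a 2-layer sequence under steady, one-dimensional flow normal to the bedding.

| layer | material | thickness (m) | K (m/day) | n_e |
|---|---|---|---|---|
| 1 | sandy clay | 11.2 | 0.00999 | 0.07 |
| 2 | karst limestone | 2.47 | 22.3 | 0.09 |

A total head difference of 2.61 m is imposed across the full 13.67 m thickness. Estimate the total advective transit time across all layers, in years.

With flow normal to the layers, continuity requires the same specific discharge q through every layer.
Σ(b_i/K_i) = 11.2/0.00999 + 2.47/22.3 = 1121 d.
q = Δh / Σ(b_i/K_i) = 2.61 / 1121 = 0.002328 m/day.
In each layer the seepage velocity is v_i = q/n_i, so the layer transit time is t_i = b_i·n_i / q:
  layer 1 (sandy clay): t_1 = 11.2 × 0.07 / 0.002328 = 336.8 d
  layer 2 (karst limestone): t_2 = 2.47 × 0.09 / 0.002328 = 95.50 d
Total t = Σ t_i = 432.3 days = 1.184 years.

1.18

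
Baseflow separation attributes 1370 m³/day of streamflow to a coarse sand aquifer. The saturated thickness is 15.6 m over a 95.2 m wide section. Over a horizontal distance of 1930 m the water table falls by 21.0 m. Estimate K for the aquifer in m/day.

Cross-sectional area A = 95.2 × 15.6 = 1485 m².
Hydraulic gradient i = Δh / L = 21.0 / 1930 = 0.01088.
From Q = K·A·i, K = Q / (A·i) = 1370 / (1485 × 0.01088) = 84.78 m/day.

84.8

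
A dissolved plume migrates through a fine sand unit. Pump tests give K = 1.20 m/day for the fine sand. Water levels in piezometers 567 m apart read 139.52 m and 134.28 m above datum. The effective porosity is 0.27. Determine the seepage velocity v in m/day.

Hydraulic gradient i = (139.52 − 134.28) / 567 = 5.24 / 567 = 0.009242.
Darcy flux q = K · i = 1.200 × 0.009242 = 0.01109 m/day.
Seepage velocity v = q / n_e = 0.01109 / 0.27 = 0.04107 m/day.

0.0411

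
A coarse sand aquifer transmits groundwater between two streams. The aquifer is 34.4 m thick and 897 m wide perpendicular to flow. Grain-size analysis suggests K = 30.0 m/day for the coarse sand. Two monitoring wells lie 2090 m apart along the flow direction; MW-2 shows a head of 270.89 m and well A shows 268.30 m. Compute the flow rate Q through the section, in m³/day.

1150

Cross-sectional area A = 897 × 34.4 = 30857 m².
Hydraulic gradient i = (270.89 − 268.30) / 2090 = 2.59 / 2090 = 0.001239.
Darcy's law: Q = K · A · i = 30.00 × 30857 × 0.001239 = 1147 m³/day.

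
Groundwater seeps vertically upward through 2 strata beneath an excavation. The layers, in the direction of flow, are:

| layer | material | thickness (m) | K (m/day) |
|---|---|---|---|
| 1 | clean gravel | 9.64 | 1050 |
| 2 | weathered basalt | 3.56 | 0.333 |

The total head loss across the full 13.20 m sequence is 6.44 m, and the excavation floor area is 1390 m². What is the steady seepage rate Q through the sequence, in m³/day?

Flow is perpendicular to layering, so the layers act in series and the equivalent K is the thickness-weighted harmonic mean.
Total thickness L = 9.64 + 3.56 = 13.20 m.
Σ(b_i/K_i) = 9.64/1050 + 3.56/0.333 = 10.70 d.
K_eq = L / Σ(b_i/K_i) = 13.20 / 10.70 = 1.234 m/day.
Q = K_eq · A · (Δh/L) = 1.234 × 1390 × (6.44/13.20) = 836.6 m³/day.

837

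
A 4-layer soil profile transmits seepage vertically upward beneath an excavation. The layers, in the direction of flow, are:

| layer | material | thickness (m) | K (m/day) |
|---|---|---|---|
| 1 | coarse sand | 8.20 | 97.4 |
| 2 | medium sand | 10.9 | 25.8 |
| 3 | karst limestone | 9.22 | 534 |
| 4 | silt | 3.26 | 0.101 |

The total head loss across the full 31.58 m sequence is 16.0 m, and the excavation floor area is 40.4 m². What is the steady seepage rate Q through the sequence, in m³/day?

19.7

Flow is perpendicular to layering, so the layers act in series and the equivalent K is the thickness-weighted harmonic mean.
Total thickness L = 8.20 + 10.9 + 9.22 + 3.26 = 31.58 m.
Σ(b_i/K_i) = 8.20/97.4 + 10.9/25.8 + 9.22/534 + 3.26/0.101 = 32.80 d.
K_eq = L / Σ(b_i/K_i) = 31.58 / 32.80 = 0.9628 m/day.
Q = K_eq · A · (Δh/L) = 0.9628 × 40.4 × (16.0/31.58) = 19.71 m³/day.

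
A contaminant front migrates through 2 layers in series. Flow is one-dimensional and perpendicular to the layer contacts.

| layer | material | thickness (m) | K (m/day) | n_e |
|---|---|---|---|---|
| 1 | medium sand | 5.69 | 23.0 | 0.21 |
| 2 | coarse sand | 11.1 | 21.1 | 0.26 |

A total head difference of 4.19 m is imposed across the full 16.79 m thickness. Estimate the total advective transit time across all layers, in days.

0.753

With flow normal to the layers, continuity requires the same specific discharge q through every layer.
Σ(b_i/K_i) = 5.69/23.0 + 11.1/21.1 = 0.7735 d.
q = Δh / Σ(b_i/K_i) = 4.19 / 0.7735 = 5.417 m/day.
In each layer the seepage velocity is v_i = q/n_i, so the layer transit time is t_i = b_i·n_i / q:
  layer 1 (medium sand): t_1 = 5.69 × 0.21 / 5.417 = 0.2206 d
  layer 2 (coarse sand): t_2 = 11.1 × 0.26 / 5.417 = 0.5327 d
Total t = Σ t_i = 0.7533 days.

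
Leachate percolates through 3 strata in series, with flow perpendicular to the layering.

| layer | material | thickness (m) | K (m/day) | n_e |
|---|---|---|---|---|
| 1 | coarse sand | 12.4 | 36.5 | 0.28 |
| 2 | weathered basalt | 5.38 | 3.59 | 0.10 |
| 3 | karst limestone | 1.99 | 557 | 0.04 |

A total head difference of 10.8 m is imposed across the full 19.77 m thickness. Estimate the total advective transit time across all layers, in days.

0.697

With flow normal to the layers, continuity requires the same specific discharge q through every layer.
Σ(b_i/K_i) = 12.4/36.5 + 5.38/3.59 + 1.99/557 = 1.842 d.
q = Δh / Σ(b_i/K_i) = 10.8 / 1.842 = 5.863 m/day.
In each layer the seepage velocity is v_i = q/n_i, so the layer transit time is t_i = b_i·n_i / q:
  layer 1 (coarse sand): t_1 = 12.4 × 0.28 / 5.863 = 0.5921 d
  layer 2 (weathered basalt): t_2 = 5.38 × 0.10 / 5.863 = 0.09175 d
  layer 3 (karst limestone): t_3 = 1.99 × 0.04 / 5.863 = 0.01358 d
Total t = Σ t_i = 0.6975 days.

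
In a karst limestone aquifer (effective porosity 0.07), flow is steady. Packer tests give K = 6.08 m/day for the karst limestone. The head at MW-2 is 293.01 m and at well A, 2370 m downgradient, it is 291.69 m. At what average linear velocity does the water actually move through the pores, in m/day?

0.0484

Hydraulic gradient i = (293.01 − 291.69) / 2370 = 1.32 / 2370 = 0.0005570.
Darcy flux q = K · i = 6.080 × 0.0005570 = 0.003386 m/day.
Seepage velocity v = q / n_e = 0.003386 / 0.07 = 0.04838 m/day.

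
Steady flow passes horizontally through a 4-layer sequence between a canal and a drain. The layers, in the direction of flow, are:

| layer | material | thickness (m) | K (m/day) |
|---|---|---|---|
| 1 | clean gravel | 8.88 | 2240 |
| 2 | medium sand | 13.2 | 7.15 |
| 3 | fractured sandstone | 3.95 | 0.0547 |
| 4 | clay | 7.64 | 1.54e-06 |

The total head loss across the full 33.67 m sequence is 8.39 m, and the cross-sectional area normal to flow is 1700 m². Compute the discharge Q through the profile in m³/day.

Flow is perpendicular to layering, so the layers act in series and the equivalent K is the thickness-weighted harmonic mean.
Total thickness L = 8.88 + 13.2 + 3.95 + 7.64 = 33.67 m.
Σ(b_i/K_i) = 8.88/2240 + 13.2/7.15 + 3.95/0.0547 + 7.64/1.54e-06 = 4.961e+06 d.
K_eq = L / Σ(b_i/K_i) = 33.67 / 4.961e+06 = 6.787e-06 m/day.
Q = K_eq · A · (Δh/L) = 6.787e-06 × 1700 × (8.39/33.67) = 0.002875 m³/day.

0.00287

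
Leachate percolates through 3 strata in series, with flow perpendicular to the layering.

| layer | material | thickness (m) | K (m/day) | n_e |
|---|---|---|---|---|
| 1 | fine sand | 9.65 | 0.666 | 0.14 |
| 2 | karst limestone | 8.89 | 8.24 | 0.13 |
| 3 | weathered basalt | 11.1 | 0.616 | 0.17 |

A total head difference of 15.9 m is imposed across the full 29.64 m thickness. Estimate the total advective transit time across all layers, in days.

With flow normal to the layers, continuity requires the same specific discharge q through every layer.
Σ(b_i/K_i) = 9.65/0.666 + 8.89/8.24 + 11.1/0.616 = 33.59 d.
q = Δh / Σ(b_i/K_i) = 15.9 / 33.59 = 0.4734 m/day.
In each layer the seepage velocity is v_i = q/n_i, so the layer transit time is t_i = b_i·n_i / q:
  layer 1 (fine sand): t_1 = 9.65 × 0.14 / 0.4734 = 2.854 d
  layer 2 (karst limestone): t_2 = 8.89 × 0.13 / 0.4734 = 2.441 d
  layer 3 (weathered basalt): t_3 = 11.1 × 0.17 / 0.4734 = 3.986 d
Total t = Σ t_i = 9.281 days.

9.28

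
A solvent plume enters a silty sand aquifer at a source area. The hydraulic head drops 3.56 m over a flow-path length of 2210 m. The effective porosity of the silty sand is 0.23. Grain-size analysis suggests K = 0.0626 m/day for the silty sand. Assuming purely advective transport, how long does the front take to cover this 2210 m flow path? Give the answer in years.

13800

Hydraulic gradient i = Δh / L = 3.56 / 2210 = 0.001611.
Darcy flux q = K · i = 0.06260 × 0.001611 = 0.0001008 m/day.
Seepage velocity v = q / n_e = 0.0001008 / 0.23 = 0.0004384 m/day.
Travel time t = L / v = 2210 / 0.0004384 = 5.041e+06 days = 13801 years.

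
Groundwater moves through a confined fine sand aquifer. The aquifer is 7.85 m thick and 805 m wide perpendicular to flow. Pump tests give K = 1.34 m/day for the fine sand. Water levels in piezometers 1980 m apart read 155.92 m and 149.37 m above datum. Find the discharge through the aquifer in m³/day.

28.0

Cross-sectional area A = 805 × 7.85 = 6319 m².
Hydraulic gradient i = (155.92 − 149.37) / 1980 = 6.55 / 1980 = 0.003308.
Darcy's law: Q = K · A · i = 1.340 × 6319 × 0.003308 = 28.01 m³/day.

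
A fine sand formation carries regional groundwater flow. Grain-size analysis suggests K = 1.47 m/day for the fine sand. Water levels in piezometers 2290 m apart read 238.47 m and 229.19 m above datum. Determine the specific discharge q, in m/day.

Hydraulic gradient i = (238.47 − 229.19) / 2290 = 9.28 / 2290 = 0.004052.
Specific discharge q = K · i = 1.470 × 0.004052 = 0.005957 m/day.

0.00596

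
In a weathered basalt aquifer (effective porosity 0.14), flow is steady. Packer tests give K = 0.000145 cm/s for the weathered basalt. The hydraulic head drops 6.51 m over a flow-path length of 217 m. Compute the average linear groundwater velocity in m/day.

0.0268

Convert K: 0.000145 cm/s × 864 = 0.1253 m/day.
Hydraulic gradient i = Δh / L = 6.51 / 217 = 0.03000.
Darcy flux q = K · i = 0.1253 × 0.03000 = 0.003758 m/day.
Seepage velocity v = q / n_e = 0.003758 / 0.14 = 0.02685 m/day.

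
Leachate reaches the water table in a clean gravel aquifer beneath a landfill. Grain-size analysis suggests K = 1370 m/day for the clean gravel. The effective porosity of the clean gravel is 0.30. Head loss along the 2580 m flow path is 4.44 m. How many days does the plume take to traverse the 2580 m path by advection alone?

Hydraulic gradient i = Δh / L = 4.44 / 2580 = 0.001721.
Darcy flux q = K · i = 1370 × 0.001721 = 2.358 m/day.
Seepage velocity v = q / n_e = 2.358 / 0.30 = 7.859 m/day.
Travel time t = L / v = 2580 / 7.859 = 328.3 days.

328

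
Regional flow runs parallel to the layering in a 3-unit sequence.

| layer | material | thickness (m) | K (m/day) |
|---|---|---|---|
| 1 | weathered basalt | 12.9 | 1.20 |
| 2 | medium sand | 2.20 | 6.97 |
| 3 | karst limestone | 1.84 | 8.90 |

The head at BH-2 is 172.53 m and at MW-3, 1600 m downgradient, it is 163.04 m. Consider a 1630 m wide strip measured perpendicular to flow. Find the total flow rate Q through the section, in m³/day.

456

Flow is parallel to layering, so each bed carries its own Darcy discharge and the transmissivities add.
Σ(K_i·b_i) = 1.20×12.9 + 6.97×2.20 + 8.90×1.84 = 47.19 m²/day.
Hydraulic gradient i = (172.53 − 163.04) / 1600 = 9.49 / 1600 = 0.005931.
Q = Σ(K_i·b_i) · W · i = 47.19 × 1630 × 0.005931 = 456.2 m³/day.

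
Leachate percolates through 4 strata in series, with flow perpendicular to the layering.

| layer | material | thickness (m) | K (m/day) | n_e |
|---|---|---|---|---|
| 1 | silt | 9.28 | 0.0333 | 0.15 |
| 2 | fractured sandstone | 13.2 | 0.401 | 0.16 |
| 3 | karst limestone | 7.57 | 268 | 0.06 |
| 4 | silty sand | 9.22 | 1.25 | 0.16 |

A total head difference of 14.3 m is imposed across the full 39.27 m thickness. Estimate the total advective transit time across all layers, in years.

0.332

With flow normal to the layers, continuity requires the same specific discharge q through every layer.
Σ(b_i/K_i) = 9.28/0.0333 + 13.2/0.401 + 7.57/268 + 9.22/1.25 = 319.0 d.
q = Δh / Σ(b_i/K_i) = 14.3 / 319.0 = 0.04483 m/day.
In each layer the seepage velocity is v_i = q/n_i, so the layer transit time is t_i = b_i·n_i / q:
  layer 1 (silt): t_1 = 9.28 × 0.15 / 0.04483 = 31.05 d
  layer 2 (fractured sandstone): t_2 = 13.2 × 0.16 / 0.04483 = 47.11 d
  layer 3 (karst limestone): t_3 = 7.57 × 0.06 / 0.04483 = 10.13 d
  layer 4 (silty sand): t_4 = 9.22 × 0.16 / 0.04483 = 32.91 d
Total t = Σ t_i = 121.2 days = 0.3318 years.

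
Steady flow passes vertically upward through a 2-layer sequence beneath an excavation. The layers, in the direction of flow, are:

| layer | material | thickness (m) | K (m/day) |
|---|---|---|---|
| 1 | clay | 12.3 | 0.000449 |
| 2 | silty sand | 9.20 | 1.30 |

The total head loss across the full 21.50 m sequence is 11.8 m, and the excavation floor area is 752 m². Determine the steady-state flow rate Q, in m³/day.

Flow is perpendicular to layering, so the layers act in series and the equivalent K is the thickness-weighted harmonic mean.
Total thickness L = 12.3 + 9.20 = 21.50 m.
Σ(b_i/K_i) = 12.3/0.000449 + 9.20/1.30 = 27401 d.
K_eq = L / Σ(b_i/K_i) = 21.50 / 27401 = 0.0007846 m/day.
Q = K_eq · A · (Δh/L) = 0.0007846 × 752 × (11.8/21.50) = 0.3238 m³/day.

0.324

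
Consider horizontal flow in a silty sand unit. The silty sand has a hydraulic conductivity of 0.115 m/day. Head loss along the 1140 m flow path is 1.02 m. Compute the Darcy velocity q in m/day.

0.000103

Hydraulic gradient i = Δh / L = 1.02 / 1140 = 0.0008947.
Specific discharge q = K · i = 0.1150 × 0.0008947 = 0.0001029 m/day.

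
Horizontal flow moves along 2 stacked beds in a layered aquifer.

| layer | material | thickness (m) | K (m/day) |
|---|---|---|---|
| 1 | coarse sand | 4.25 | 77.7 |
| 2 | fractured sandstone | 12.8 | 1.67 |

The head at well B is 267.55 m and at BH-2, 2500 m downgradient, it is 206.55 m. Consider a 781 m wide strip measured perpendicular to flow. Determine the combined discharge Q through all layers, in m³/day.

Flow is parallel to layering, so each bed carries its own Darcy discharge and the transmissivities add.
Σ(K_i·b_i) = 77.7×4.25 + 1.67×12.8 = 351.6 m²/day.
Hydraulic gradient i = (267.55 − 206.55) / 2500 = 61 / 2500 = 0.02440.
Q = Σ(K_i·b_i) · W · i = 351.6 × 781 × 0.02440 = 6700 m³/day.

6700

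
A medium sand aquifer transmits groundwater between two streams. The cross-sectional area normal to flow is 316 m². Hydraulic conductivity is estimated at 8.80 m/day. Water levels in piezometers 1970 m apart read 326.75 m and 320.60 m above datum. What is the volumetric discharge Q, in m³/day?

8.68

Hydraulic gradient i = (326.75 − 320.60) / 1970 = 6.15 / 1970 = 0.003122.
Darcy's law: Q = K · A · i = 8.800 × 316.0 × 0.003122 = 8.681 m³/day.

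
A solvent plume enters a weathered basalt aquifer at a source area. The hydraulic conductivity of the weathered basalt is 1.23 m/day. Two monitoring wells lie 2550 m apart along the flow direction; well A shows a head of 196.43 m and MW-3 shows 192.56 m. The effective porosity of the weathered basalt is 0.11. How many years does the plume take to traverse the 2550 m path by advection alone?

Hydraulic gradient i = (196.43 − 192.56) / 2550 = 3.87 / 2550 = 0.001518.
Darcy flux q = K · i = 1.230 × 0.001518 = 0.001867 m/day.
Seepage velocity v = q / n_e = 0.001867 / 0.11 = 0.01697 m/day.
Travel time t = L / v = 2550 / 0.01697 = 1.503e+05 days = 411.4 years.

411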